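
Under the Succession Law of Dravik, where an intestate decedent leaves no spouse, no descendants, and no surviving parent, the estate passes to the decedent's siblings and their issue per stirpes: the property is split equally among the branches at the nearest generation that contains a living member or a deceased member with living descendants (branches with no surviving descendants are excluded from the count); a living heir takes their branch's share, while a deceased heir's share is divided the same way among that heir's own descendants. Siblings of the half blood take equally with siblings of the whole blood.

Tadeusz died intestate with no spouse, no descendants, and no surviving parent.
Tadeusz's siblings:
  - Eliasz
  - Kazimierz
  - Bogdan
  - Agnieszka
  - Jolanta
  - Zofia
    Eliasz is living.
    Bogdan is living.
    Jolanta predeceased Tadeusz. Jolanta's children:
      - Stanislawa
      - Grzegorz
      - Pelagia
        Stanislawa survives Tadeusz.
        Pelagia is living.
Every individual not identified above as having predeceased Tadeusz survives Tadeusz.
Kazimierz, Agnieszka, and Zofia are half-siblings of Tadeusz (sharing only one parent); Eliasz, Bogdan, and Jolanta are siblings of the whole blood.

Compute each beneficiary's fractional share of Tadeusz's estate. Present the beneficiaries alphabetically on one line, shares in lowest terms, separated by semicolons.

Agnieszka 1/6; Bogdan 1/6; Eliasz 1/6; Grzegorz 1/18; Kazimierz 1/6; Pelagia 1/18; Stanislawa 1/18; Zofia 1/6

No spouse, descendants, or parent survives, so the estate passes to Tadeusz's siblings per stirpes.
Half-blood and whole-blood siblings take equally under the stated rule.
The estate is divided into 6 equal shares of 1/6 among Eliasz, Kazimierz, Bogdan, Agnieszka, Jolanta, Zofia.
Eliasz is living and takes 1/6.
Kazimierz is living and takes 1/6.
Bogdan is living and takes 1/6.
Agnieszka is living and takes 1/6.
Jolanta predeceased; the 1/6 allotted to Jolanta's branch passes to Jolanta's issue by representation.
The 1/6 is divided into 3 equal shares of 1/18 among Stanislawa, Grzegorz, Pelagia.
Stanislawa is living and takes 1/18.
Grzegorz is living and takes 1/18.
Pelagia is living and takes 1/18.
Zofia is living and takes 1/6.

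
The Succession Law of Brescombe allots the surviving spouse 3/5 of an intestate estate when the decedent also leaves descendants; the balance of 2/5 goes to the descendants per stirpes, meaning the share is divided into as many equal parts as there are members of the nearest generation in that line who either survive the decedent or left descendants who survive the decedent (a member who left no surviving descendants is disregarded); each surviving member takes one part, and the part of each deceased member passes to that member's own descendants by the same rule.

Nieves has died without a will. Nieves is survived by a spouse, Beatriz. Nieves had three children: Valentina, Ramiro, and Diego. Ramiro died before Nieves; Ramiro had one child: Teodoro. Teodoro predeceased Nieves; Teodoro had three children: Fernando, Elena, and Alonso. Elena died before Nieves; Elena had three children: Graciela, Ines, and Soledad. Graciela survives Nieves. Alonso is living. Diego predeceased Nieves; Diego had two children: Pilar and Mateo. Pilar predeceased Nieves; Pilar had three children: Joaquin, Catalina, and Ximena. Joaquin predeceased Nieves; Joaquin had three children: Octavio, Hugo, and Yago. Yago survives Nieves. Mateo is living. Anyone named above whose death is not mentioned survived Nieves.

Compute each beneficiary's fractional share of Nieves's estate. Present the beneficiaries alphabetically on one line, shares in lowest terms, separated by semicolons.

Beatriz, as surviving spouse, takes 3/5.
The remaining 2/5 passes to Nieves's descendants per stirpes.
The 2/5 is divided into 3 equal shares of 2/15 among Valentina, Ramiro, Diego.
Valentina is living and takes 2/15.
Ramiro predeceased; the 2/15 allotted to Ramiro's branch passes to Ramiro's issue by representation.
Teodoro's line is the sole branch at this level, so the full 2/15 passes to Teodoro's issue by representation.
The 2/15 is divided into 3 equal shares of 2/45 among Fernando, Elena, Alonso.
Fernando is living and takes 2/45.
Elena predeceased; the 2/45 allotted to Elena's branch passes to Elena's issue by representation.
The 2/45 is divided into 3 equal shares of 2/135 among Graciela, Ines, Soledad.
Graciela is living and takes 2/135.
Ines is living and takes 2/135.
Soledad is living and takes 2/135.
Alonso is living and takes 2/45.
Diego predeceased; the 2/15 allotted to Diego's branch passes to Diego's issue by representation.
The 2/15 is divided into 2 equal shares of 1/15 among Pilar, Mateo.
Pilar predeceased; the 1/15 allotted to Pilar's branch passes to Pilar's issue by representation.
The 1/15 is divided into 3 equal shares of 1/45 among Joaquin, Catalina, Ximena.
Joaquin predeceased; the 1/45 allotted to Joaquin's branch passes to Joaquin's issue by representation.
The 1/45 is divided into 3 equal shares of 1/135 among Octavio, Hugo, Yago.
Octavio is living and takes 1/135.
Hugo is living and takes 1/135.
Yago is living and takes 1/135.
Catalina is living and takes 1/45.
Ximena is living and takes 1/45.
Mateo is living and takes 1/15.

Alonso 2/45; Beatriz 3/5; Catalina 1/45; Fernando 2/45; Graciela 2/135; Hugo 1/135; Ines 2/135; Mateo 1/15; Octavio 1/135; Soledad 2/135; Valentina 2/15; Ximena 1/45; Yago 1/135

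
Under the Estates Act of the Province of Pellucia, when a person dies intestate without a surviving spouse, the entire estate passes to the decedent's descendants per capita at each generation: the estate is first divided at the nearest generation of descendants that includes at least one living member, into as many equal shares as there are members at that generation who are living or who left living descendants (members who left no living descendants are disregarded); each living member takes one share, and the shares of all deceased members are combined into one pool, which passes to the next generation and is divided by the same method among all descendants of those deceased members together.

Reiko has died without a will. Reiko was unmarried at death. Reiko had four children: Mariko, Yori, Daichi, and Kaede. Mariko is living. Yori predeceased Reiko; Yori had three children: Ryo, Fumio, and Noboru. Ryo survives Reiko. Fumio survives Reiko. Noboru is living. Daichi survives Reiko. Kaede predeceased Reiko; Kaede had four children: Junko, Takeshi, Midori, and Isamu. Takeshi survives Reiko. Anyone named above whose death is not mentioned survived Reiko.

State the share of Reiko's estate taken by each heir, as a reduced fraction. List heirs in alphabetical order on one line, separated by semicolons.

There is no surviving spouse, so the entire estate passes to Reiko's descendants per capita at each generation.
At generation 1 (Mariko, Yori, Daichi, Kaede) there are 4 shares of (1)/4 = 1/4 each.
Living: Mariko and Daichi — each takes 1/4.
Deceased: Yori and Kaede. Their combined 1/2 is pooled and carried to generation 2.
At generation 2 (Ryo, Fumio, Noboru, Junko, Takeshi, Midori, Isamu) there are 7 shares of (1/2)/7 = 1/14 each.
Living: Ryo, Fumio, Noboru, Junko, Takeshi, Midori, and Isamu — each takes 1/14.

Daichi 1/4; Fumio 1/14; Isamu 1/14; Junko 1/14; Mariko 1/4; Midori 1/14; Noboru 1/14; Ryo 1/14; Takeshi 1/14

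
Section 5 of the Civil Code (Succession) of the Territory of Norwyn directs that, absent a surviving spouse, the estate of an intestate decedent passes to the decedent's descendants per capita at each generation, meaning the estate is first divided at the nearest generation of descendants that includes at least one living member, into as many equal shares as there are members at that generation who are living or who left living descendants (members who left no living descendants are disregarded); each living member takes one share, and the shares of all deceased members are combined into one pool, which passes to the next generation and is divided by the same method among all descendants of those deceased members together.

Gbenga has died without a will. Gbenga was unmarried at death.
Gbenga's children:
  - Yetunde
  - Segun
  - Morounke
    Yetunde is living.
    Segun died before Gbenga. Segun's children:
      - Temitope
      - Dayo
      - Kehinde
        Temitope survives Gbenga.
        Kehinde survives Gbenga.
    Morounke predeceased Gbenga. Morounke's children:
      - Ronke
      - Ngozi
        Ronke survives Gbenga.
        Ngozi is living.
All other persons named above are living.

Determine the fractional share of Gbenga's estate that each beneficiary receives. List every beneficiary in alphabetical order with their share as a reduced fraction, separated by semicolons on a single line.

Dayo 2/15; Kehinde 2/15; Ngozi 2/15; Ronke 2/15; Temitope 2/15; Yetunde 1/3

There is no surviving spouse, so the entire estate passes to Gbenga's descendants per capita at each generation.
At generation 1 (Yetunde, Segun, Morounke) there are 3 shares of (1)/3 = 1/3 each.
Living: Yetunde — each takes 1/3.
Deceased: Segun and Morounke. Their combined 2/3 is pooled and carried to generation 2.
At generation 2 (Temitope, Dayo, Kehinde, Ronke, Ngozi) there are 5 shares of (2/3)/5 = 2/15 each.
Living: Temitope, Dayo, Kehinde, Ronke, and Ngozi — each takes 2/15.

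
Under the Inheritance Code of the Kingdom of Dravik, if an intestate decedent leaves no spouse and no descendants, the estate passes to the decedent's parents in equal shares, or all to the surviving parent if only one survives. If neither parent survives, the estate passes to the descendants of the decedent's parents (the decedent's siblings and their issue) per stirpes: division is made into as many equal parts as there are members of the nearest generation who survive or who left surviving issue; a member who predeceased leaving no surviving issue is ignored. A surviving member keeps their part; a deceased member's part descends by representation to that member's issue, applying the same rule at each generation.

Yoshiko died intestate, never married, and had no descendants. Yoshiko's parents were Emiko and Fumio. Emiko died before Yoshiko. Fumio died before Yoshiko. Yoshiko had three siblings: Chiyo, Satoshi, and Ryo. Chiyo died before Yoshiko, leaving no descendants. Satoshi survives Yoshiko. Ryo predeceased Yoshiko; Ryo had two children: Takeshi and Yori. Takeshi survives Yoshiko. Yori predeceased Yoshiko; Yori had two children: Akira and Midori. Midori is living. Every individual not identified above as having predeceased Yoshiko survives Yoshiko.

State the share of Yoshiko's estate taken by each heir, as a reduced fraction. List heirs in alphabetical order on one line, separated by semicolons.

Neither parent survives and there are no descendants, so the estate passes to Yoshiko's siblings and their issue per stirpes.
Chiyo left no surviving issue, so that branch lapses and is disregarded.
The estate is divided into 2 equal shares of 1/2 among Satoshi, Ryo.
Satoshi is living and takes 1/2.
Ryo predeceased; the 1/2 allotted to Ryo's branch passes to Ryo's issue by representation.
The 1/2 is divided into 2 equal shares of 1/4 among Takeshi, Yori.
Takeshi is living and takes 1/4.
Yori predeceased; the 1/4 allotted to Yori's branch passes to Yori's issue by representation.
The 1/4 is divided into 2 equal shares of 1/8 among Akira, Midori.
Akira is living and takes 1/8.
Midori is living and takes 1/8.

Akira 1/8; Midori 1/8; Satoshi 1/2; Takeshi 1/4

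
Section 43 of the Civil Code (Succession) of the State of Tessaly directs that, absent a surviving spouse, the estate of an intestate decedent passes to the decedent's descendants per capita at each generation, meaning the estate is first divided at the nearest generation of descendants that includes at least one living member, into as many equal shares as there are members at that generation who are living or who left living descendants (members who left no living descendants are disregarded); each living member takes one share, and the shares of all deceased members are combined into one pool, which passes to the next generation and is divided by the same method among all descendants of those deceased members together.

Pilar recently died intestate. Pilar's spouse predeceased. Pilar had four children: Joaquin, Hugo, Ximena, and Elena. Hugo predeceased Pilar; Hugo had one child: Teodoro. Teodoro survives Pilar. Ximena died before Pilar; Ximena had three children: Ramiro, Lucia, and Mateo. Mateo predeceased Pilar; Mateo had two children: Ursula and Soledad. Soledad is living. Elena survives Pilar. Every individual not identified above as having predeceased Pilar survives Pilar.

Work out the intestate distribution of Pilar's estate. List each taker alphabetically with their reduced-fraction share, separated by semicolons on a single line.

There is no surviving spouse, so the entire estate passes to Pilar's descendants per capita at each generation.
At generation 1 (Joaquin, Hugo, Ximena, Elena) there are 4 shares of (1)/4 = 1/4 each.
Living: Joaquin and Elena — each takes 1/4.
Deceased: Hugo and Ximena. Their combined 1/2 is pooled and carried to generation 2.
At generation 2 (Teodoro, Ramiro, Lucia, Mateo) there are 4 shares of (1/2)/4 = 1/8 each.
Living: Teodoro, Ramiro, and Lucia — each takes 1/8.
Deceased: Mateo. That 1/8 share is carried to generation 3.
At generation 3 (Ursula, Soledad) there are 2 shares of (1/8)/2 = 1/16 each.
Living: Ursula and Soledad — each takes 1/16.

Elena 1/4; Joaquin 1/4; Lucia 1/8; Ramiro 1/8; Soledad 1/16; Teodoro 1/8; Ursula 1/16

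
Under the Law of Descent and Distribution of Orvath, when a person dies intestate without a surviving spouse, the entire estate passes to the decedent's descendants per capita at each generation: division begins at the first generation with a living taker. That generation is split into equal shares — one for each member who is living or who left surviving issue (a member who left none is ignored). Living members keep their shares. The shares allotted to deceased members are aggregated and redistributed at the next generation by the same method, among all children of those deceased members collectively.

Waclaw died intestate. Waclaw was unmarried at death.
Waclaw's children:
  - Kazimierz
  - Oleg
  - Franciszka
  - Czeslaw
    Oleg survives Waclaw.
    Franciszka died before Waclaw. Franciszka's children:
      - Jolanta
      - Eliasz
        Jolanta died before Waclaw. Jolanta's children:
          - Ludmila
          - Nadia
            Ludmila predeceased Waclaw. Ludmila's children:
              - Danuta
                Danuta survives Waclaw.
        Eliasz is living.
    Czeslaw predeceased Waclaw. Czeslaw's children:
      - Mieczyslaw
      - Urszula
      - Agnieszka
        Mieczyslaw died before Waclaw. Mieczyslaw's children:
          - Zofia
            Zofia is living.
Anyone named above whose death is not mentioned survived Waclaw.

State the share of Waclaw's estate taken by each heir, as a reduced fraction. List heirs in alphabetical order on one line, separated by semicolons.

Agnieszka 1/10; Danuta 1/15; Eliasz 1/10; Kazimierz 1/4; Nadia 1/15; Oleg 1/4; Urszula 1/10; Zofia 1/15

There is no surviving spouse, so the entire estate passes to Waclaw's descendants per capita at each generation.
At generation 1 (Kazimierz, Oleg, Franciszka, Czeslaw) there are 4 shares of (1)/4 = 1/4 each.
Living: Kazimierz and Oleg — each takes 1/4.
Deceased: Franciszka and Czeslaw. Their combined 1/2 is pooled and carried to generation 2.
At generation 2 (Jolanta, Eliasz, Mieczyslaw, Urszula, Agnieszka) there are 5 shares of (1/2)/5 = 1/10 each.
Living: Eliasz, Urszula, and Agnieszka — each takes 1/10.
Deceased: Jolanta and Mieczyslaw. Their combined 1/5 is pooled and carried to generation 3.
At generation 3 (Ludmila, Nadia, Zofia) there are 3 shares of (1/5)/3 = 1/15 each.
Living: Nadia and Zofia — each takes 1/15.
Deceased: Ludmila. That 1/15 share is carried to generation 4.
At generation 4 (Danuta) there are 1 shares of (1/15)/1 = 1/15 each.
Living: Danuta — each takes 1/15.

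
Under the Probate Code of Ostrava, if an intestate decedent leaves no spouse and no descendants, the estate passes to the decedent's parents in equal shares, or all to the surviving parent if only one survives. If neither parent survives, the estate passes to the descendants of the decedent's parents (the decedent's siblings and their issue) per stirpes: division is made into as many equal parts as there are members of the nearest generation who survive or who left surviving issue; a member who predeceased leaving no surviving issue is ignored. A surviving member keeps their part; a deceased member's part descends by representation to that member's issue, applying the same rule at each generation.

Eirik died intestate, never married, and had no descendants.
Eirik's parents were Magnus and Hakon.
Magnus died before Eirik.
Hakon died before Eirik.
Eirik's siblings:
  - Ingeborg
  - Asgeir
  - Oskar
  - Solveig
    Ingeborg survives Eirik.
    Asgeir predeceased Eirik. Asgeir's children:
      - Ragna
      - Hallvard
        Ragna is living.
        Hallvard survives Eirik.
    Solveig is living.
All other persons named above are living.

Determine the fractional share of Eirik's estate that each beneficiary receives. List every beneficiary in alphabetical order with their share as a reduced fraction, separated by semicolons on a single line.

Neither parent survives and there are no descendants, so the estate passes to Eirik's siblings and their issue per stirpes.
The estate is divided into 4 equal shares of 1/4 among Ingeborg, Asgeir, Oskar, Solveig.
Ingeborg is living and takes 1/4.
Asgeir predeceased; the 1/4 allotted to Asgeir's branch passes to Asgeir's issue by representation.
The 1/4 is divided into 2 equal shares of 1/8 among Ragna, Hallvard.
Ragna is living and takes 1/8.
Hallvard is living and takes 1/8.
Oskar is living and takes 1/4.
Solveig is living and takes 1/4.

Hallvard 1/8; Ingeborg 1/4; Oskar 1/4; Ragna 1/8; Solveig 1/4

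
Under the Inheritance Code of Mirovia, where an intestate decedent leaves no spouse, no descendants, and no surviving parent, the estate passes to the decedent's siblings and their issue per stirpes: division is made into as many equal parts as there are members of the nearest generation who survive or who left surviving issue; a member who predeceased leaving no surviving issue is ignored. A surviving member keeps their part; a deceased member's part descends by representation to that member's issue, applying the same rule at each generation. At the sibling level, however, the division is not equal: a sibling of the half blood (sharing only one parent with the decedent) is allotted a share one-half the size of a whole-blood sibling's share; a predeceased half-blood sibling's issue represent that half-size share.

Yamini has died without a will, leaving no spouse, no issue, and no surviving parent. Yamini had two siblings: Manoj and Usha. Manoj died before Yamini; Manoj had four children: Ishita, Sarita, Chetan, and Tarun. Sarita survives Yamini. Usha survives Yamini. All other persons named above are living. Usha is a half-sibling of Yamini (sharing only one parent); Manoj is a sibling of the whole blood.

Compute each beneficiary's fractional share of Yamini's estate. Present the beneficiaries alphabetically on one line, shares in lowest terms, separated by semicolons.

No spouse, descendants, or parent survives, so the estate passes to Yamini's siblings per stirpes.
Half-blood siblings count for one-half the weight of whole-blood siblings at the initial division.
Dividing 1 in proportion to weights (total weight 3/2): Manoj (weight 1) → 2/3; Usha (weight 1/2) → 1/3.
Manoj predeceased; the 2/3 allotted to Manoj's branch passes to Manoj's issue by representation.
The 2/3 is divided into 4 equal shares of 1/6 among Ishita, Sarita, Chetan, Tarun.
Ishita is living and takes 1/6.
Sarita is living and takes 1/6.
Chetan is living and takes 1/6.
Tarun is living and takes 1/6.
Usha is living and takes 1/3.

Chetan 1/6; Ishita 1/6; Sarita 1/6; Tarun 1/6; Usha 1/3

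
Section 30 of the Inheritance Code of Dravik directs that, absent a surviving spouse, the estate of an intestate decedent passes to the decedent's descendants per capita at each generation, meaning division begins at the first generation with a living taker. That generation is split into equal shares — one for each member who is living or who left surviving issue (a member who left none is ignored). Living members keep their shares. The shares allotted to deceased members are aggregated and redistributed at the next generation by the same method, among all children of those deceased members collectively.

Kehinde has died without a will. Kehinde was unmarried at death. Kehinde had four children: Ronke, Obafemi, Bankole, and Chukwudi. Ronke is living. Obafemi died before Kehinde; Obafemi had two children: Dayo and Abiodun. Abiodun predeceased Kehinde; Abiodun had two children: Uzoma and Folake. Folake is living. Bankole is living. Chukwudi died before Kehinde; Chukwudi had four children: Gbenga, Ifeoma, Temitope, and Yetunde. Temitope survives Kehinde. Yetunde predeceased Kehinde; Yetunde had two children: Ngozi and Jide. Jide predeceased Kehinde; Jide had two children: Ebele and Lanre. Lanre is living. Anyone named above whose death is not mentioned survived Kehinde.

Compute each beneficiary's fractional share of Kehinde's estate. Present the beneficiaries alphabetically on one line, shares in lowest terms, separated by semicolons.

There is no surviving spouse, so the entire estate passes to Kehinde's descendants per capita at each generation.
At generation 1 (Ronke, Obafemi, Bankole, Chukwudi) there are 4 shares of (1)/4 = 1/4 each.
Living: Ronke and Bankole — each takes 1/4.
Deceased: Obafemi and Chukwudi. Their combined 1/2 is pooled and carried to generation 2.
At generation 2 (Dayo, Abiodun, Gbenga, Ifeoma, Temitope, Yetunde) there are 6 shares of (1/2)/6 = 1/12 each.
Living: Dayo, Gbenga, Ifeoma, and Temitope — each takes 1/12.
Deceased: Abiodun and Yetunde. Their combined 1/6 is pooled and carried to generation 3.
At generation 3 (Uzoma, Folake, Ngozi, Jide) there are 4 shares of (1/6)/4 = 1/24 each.
Living: Uzoma, Folake, and Ngozi — each takes 1/24.
Deceased: Jide. That 1/24 share is carried to generation 4.
At generation 4 (Ebele, Lanre) there are 2 shares of (1/24)/2 = 1/48 each.
Living: Ebele and Lanre — each takes 1/48.

Bankole 1/4; Dayo 1/12; Ebele 1/48; Folake 1/24; Gbenga 1/12; Ifeoma 1/12; Lanre 1/48; Ngozi 1/24; Ronke 1/4; Temitope 1/12; Uzoma 1/24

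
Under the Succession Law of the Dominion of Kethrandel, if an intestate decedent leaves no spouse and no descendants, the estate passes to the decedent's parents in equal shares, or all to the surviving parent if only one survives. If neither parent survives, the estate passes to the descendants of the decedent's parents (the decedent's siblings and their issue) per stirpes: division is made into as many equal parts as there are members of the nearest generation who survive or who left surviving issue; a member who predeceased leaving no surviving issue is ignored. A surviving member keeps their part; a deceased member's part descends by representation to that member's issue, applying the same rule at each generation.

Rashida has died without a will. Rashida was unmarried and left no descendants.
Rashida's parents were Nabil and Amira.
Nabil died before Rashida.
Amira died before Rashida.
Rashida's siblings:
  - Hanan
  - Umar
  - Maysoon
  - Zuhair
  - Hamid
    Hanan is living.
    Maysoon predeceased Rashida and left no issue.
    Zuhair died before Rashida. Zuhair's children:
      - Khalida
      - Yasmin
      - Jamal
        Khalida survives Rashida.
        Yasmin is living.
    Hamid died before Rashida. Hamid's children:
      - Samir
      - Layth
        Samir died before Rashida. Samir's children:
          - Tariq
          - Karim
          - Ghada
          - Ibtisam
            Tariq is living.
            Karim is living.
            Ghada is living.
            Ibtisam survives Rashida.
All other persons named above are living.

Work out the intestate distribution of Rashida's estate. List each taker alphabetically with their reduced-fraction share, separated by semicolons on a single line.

Neither parent survives and there are no descendants, so the estate passes to Rashida's siblings and their issue per stirpes.
Maysoon left no surviving issue, so that branch lapses and is disregarded.
The estate is divided into 4 equal shares of 1/4 among Hanan, Umar, Zuhair, Hamid.
Hanan is living and takes 1/4.
Umar is living and takes 1/4.
Zuhair predeceased; the 1/4 allotted to Zuhair's branch passes to Zuhair's issue by representation.
The 1/4 is divided into 3 equal shares of 1/12 among Khalida, Yasmin, Jamal.
Khalida is living and takes 1/12.
Yasmin is living and takes 1/12.
Jamal is living and takes 1/12.
Hamid predeceased; the 1/4 allotted to Hamid's branch passes to Hamid's issue by representation.
The 1/4 is divided into 2 equal shares of 1/8 among Samir, Layth.
Samir predeceased; the 1/8 allotted to Samir's branch passes to Samir's issue by representation.
The 1/8 is divided into 4 equal shares of 1/32 among Tariq, Karim, Ghada, Ibtisam.
Tariq is living and takes 1/32.
Karim is living and takes 1/32.
Ghada is living and takes 1/32.
Ibtisam is living and takes 1/32.
Layth is living and takes 1/8.

Ghada 1/32; Hanan 1/4; Ibtisam 1/32; Jamal 1/12; Karim 1/32; Khalida 1/12; Layth 1/8; Tariq 1/32; Umar 1/4; Yasmin 1/12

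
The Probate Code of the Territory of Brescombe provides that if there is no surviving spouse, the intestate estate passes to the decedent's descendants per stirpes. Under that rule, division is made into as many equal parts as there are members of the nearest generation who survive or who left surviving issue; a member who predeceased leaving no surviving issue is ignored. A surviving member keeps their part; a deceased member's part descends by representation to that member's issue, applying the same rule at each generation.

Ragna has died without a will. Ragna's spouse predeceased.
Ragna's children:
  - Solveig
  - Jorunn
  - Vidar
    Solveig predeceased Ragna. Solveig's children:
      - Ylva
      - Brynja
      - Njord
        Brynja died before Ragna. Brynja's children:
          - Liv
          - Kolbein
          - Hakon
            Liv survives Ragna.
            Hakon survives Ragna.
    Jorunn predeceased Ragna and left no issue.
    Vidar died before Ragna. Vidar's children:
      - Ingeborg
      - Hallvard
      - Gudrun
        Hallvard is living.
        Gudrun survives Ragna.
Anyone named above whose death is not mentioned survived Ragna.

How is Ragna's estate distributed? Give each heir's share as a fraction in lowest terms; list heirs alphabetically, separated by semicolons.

There is no surviving spouse, so the entire estate passes to Ragna's descendants per stirpes.
Jorunn left no surviving issue, so that branch lapses and is disregarded.
The estate is divided into 2 equal shares of 1/2 among Solveig, Vidar.
Solveig predeceased; the 1/2 allotted to Solveig's branch passes to Solveig's issue by representation.
The 1/2 is divided into 3 equal shares of 1/6 among Ylva, Brynja, Njord.
Ylva is living and takes 1/6.
Brynja predeceased; the 1/6 allotted to Brynja's branch passes to Brynja's issue by representation.
The 1/6 is divided into 3 equal shares of 1/18 among Liv, Kolbein, Hakon.
Liv is living and takes 1/18.
Kolbein is living and takes 1/18.
Hakon is living and takes 1/18.
Njord is living and takes 1/6.
Vidar predeceased; the 1/2 allotted to Vidar's branch passes to Vidar's issue by representation.
The 1/2 is divided into 3 equal shares of 1/6 among Ingeborg, Hallvard, Gudrun.
Ingeborg is living and takes 1/6.
Hallvard is living and takes 1/6.
Gudrun is living and takes 1/6.

Gudrun 1/6; Hakon 1/18; Hallvard 1/6; Ingeborg 1/6; Kolbein 1/18; Liv 1/18; Njord 1/6; Ylva 1/6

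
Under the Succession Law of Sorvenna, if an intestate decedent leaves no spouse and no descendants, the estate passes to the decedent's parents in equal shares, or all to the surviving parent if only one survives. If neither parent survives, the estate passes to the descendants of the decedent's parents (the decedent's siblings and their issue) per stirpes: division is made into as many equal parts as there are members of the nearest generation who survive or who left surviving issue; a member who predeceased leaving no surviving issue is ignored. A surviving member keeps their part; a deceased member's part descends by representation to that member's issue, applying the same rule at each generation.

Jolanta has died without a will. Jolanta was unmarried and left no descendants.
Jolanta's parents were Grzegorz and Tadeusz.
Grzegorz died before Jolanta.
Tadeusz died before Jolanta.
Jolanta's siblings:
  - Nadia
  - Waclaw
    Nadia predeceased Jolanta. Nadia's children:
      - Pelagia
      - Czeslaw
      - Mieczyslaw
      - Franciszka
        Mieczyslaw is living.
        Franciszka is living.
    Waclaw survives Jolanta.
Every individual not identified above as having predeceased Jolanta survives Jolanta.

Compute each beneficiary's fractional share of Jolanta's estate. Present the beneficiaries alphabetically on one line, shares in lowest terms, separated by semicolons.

Neither parent survives and there are no descendants, so the estate passes to Jolanta's siblings and their issue per stirpes.
The estate is divided into 2 equal shares of 1/2 among Nadia, Waclaw.
Nadia predeceased; the 1/2 allotted to Nadia's branch passes to Nadia's issue by representation.
The 1/2 is divided into 4 equal shares of 1/8 among Pelagia, Czeslaw, Mieczyslaw, Franciszka.
Pelagia is living and takes 1/8.
Czeslaw is living and takes 1/8.
Mieczyslaw is living and takes 1/8.
Franciszka is living and takes 1/8.
Waclaw is living and takes 1/2.

Czeslaw 1/8; Franciszka 1/8; Mieczyslaw 1/8; Pelagia 1/8; Waclaw 1/2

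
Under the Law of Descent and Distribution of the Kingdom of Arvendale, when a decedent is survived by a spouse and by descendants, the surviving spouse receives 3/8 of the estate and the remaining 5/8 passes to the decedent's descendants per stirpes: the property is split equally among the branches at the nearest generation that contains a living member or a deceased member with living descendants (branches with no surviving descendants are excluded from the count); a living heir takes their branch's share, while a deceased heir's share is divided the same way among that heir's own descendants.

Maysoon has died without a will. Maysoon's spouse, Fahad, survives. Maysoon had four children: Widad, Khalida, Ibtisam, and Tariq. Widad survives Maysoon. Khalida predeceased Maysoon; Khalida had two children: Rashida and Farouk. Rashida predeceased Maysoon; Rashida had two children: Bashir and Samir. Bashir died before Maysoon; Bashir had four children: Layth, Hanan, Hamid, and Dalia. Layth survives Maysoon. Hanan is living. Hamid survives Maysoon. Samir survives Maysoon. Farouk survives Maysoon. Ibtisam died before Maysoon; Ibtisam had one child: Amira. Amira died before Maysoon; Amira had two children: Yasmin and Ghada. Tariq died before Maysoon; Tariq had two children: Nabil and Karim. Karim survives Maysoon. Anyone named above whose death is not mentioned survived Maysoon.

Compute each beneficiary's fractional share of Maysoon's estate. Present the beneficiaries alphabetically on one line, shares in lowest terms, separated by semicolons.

Dalia 5/512; Fahad 3/8; Farouk 5/64; Ghada 5/64; Hamid 5/512; Hanan 5/512; Karim 5/64; Layth 5/512; Nabil 5/64; Samir 5/128; Widad 5/32; Yasmin 5/64

Fahad, as surviving spouse, takes 3/8.
The remaining 5/8 passes to Maysoon's descendants per stirpes.
The 5/8 is divided into 4 equal shares of 5/32 among Widad, Khalida, Ibtisam, Tariq.
Widad is living and takes 5/32.
Khalida predeceased; the 5/32 allotted to Khalida's branch passes to Khalida's issue by representation.
The 5/32 is divided into 2 equal shares of 5/64 among Rashida, Farouk.
Rashida predeceased; the 5/64 allotted to Rashida's branch passes to Rashida's issue by representation.
The 5/64 is divided into 2 equal shares of 5/128 among Bashir, Samir.
Bashir predeceased; the 5/128 allotted to Bashir's branch passes to Bashir's issue by representation.
The 5/128 is divided into 4 equal shares of 5/512 among Layth, Hanan, Hamid, Dalia.
Layth is living and takes 5/512.
Hanan is living and takes 5/512.
Hamid is living and takes 5/512.
Dalia is living and takes 5/512.
Samir is living and takes 5/128.
Farouk is living and takes 5/64.
Ibtisam predeceased; the 5/32 allotted to Ibtisam's branch passes to Ibtisam's issue by representation.
Amira's line is the sole branch at this level, so the full 5/32 passes to Amira's issue by representation.
The 5/32 is divided into 2 equal shares of 5/64 among Yasmin, Ghada.
Yasmin is living and takes 5/64.
Ghada is living and takes 5/64.
Tariq predeceased; the 5/32 allotted to Tariq's branch passes to Tariq's issue by representation.
The 5/32 is divided into 2 equal shares of 5/64 among Nabil, Karim.
Nabil is living and takes 5/64.
Karim is living and takes 5/64.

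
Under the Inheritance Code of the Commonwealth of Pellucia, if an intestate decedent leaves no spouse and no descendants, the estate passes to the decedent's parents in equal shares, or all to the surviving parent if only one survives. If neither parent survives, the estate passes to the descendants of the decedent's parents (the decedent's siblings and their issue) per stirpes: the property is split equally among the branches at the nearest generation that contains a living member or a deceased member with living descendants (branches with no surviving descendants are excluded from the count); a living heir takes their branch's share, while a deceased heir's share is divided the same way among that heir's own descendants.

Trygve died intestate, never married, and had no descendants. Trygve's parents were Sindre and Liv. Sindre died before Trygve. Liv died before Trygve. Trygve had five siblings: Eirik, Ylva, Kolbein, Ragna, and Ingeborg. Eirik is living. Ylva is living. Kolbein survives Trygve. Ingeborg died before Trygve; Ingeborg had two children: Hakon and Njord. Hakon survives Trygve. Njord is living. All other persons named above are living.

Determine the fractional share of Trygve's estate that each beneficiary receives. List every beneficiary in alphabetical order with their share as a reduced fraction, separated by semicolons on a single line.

Eirik 1/5; Hakon 1/10; Kolbein 1/5; Njord 1/10; Ragna 1/5; Ylva 1/5

Neither parent survives and there are no descendants, so the estate passes to Trygve's siblings and their issue per stirpes.
The estate is divided into 5 equal shares of 1/5 among Eirik, Ylva, Kolbein, Ragna, Ingeborg.
Eirik is living and takes 1/5.
Ylva is living and takes 1/5.
Kolbein is living and takes 1/5.
Ragna is living and takes 1/5.
Ingeborg predeceased; the 1/5 allotted to Ingeborg's branch passes to Ingeborg's issue by representation.
The 1/5 is divided into 2 equal shares of 1/10 among Hakon, Njord.
Hakon is living and takes 1/10.
Njord is living and takes 1/10.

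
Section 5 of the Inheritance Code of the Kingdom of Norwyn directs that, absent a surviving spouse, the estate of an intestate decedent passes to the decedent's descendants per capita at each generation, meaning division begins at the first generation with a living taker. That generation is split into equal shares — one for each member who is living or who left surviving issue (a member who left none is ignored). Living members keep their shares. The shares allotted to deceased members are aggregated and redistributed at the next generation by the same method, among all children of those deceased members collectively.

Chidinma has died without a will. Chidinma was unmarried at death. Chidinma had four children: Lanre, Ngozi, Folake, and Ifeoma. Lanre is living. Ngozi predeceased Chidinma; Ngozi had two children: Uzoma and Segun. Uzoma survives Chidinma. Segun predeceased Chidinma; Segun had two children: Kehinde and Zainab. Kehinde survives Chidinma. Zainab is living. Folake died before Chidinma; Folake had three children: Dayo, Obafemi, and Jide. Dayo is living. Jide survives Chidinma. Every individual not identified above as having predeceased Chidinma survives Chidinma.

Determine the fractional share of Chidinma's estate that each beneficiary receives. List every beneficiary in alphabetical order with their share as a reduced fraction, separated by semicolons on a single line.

Dayo 1/10; Ifeoma 1/4; Jide 1/10; Kehinde 1/20; Lanre 1/4; Obafemi 1/10; Uzoma 1/10; Zainab 1/20

There is no surviving spouse, so the entire estate passes to Chidinma's descendants per capita at each generation.
At generation 1 (Lanre, Ngozi, Folake, Ifeoma) there are 4 shares of (1)/4 = 1/4 each.
Living: Lanre and Ifeoma — each takes 1/4.
Deceased: Ngozi and Folake. Their combined 1/2 is pooled and carried to generation 2.
At generation 2 (Uzoma, Segun, Dayo, Obafemi, Jide) there are 5 shares of (1/2)/5 = 1/10 each.
Living: Uzoma, Dayo, Obafemi, and Jide — each takes 1/10.
Deceased: Segun. That 1/10 share is carried to generation 3.
At generation 3 (Kehinde, Zainab) there are 2 shares of (1/10)/2 = 1/20 each.
Living: Kehinde and Zainab — each takes 1/20.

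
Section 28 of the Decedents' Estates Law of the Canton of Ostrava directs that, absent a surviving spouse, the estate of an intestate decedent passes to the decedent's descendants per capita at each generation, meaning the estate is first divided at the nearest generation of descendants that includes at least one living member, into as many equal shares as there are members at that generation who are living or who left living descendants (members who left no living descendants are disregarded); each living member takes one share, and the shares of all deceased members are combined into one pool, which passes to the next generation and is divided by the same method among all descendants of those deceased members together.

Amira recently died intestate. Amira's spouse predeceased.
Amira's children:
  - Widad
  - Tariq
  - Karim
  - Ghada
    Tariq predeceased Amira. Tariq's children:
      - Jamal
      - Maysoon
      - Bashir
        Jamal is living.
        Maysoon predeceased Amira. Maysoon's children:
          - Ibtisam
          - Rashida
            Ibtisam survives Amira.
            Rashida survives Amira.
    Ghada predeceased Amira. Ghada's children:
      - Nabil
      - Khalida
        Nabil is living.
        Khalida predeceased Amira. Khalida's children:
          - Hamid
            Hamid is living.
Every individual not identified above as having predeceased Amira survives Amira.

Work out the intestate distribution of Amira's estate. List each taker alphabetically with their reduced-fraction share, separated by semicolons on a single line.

Bashir 1/10; Hamid 1/15; Ibtisam 1/15; Jamal 1/10; Karim 1/4; Nabil 1/10; Rashida 1/15; Widad 1/4

There is no surviving spouse, so the entire estate passes to Amira's descendants per capita at each generation.
At generation 1 (Widad, Tariq, Karim, Ghada) there are 4 shares of (1)/4 = 1/4 each.
Living: Widad and Karim — each takes 1/4.
Deceased: Tariq and Ghada. Their combined 1/2 is pooled and carried to generation 2.
At generation 2 (Jamal, Maysoon, Bashir, Nabil, Khalida) there are 5 shares of (1/2)/5 = 1/10 each.
Living: Jamal, Bashir, and Nabil — each takes 1/10.
Deceased: Maysoon and Khalida. Their combined 1/5 is pooled and carried to generation 3.
At generation 3 (Ibtisam, Rashida, Hamid) there are 3 shares of (1/5)/3 = 1/15 each.
Living: Ibtisam, Rashida, and Hamid — each takes 1/15.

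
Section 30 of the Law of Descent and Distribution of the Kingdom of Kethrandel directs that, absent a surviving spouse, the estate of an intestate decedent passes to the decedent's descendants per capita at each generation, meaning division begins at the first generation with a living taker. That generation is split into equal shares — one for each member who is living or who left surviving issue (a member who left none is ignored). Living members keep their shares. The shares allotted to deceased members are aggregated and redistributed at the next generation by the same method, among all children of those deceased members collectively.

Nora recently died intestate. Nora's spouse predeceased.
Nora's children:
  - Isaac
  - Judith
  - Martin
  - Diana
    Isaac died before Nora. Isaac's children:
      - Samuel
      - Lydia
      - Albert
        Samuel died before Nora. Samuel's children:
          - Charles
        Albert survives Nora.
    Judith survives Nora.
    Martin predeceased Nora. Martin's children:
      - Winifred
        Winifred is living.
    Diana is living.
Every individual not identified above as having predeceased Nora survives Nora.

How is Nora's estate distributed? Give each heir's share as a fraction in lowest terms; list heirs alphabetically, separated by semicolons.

Albert 1/8; Charles 1/8; Diana 1/4; Judith 1/4; Lydia 1/8; Winifred 1/8

There is no surviving spouse, so the entire estate passes to Nora's descendants per capita at each generation.
At generation 1 (Isaac, Judith, Martin, Diana) there are 4 shares of (1)/4 = 1/4 each.
Living: Judith and Diana — each takes 1/4.
Deceased: Isaac and Martin. Their combined 1/2 is pooled and carried to generation 2.
At generation 2 (Samuel, Lydia, Albert, Winifred) there are 4 shares of (1/2)/4 = 1/8 each.
Living: Lydia, Albert, and Winifred — each takes 1/8.
Deceased: Samuel. That 1/8 share is carried to generation 3.
At generation 3 (Charles) there are 1 shares of (1/8)/1 = 1/8 each.
Living: Charles — each takes 1/8.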